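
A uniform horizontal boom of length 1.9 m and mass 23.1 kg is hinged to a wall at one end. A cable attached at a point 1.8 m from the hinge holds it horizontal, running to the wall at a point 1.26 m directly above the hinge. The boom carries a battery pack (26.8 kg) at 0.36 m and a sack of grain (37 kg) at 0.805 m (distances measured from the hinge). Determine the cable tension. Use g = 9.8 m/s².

T ≈ 583 N

Sum moments about the hinge (the unknown hinge reaction has zero arm there).
Beam weight: 23.1 × 9.8 = 226.4 N down at 0.95 m → arm 0.95 m, τ = 226.4 × 0.95 = 215.1 N·m clockwise.
Battery pack: 26.8 × 9.8 = 262.6 N down at 0.36 m → arm 0.36 m, τ = 262.6 × 0.36 = 94.54 N·m clockwise.
Sack of grain: 37 × 9.8 = 362.6 N down at 0.805 m → arm 0.805 m, τ = 362.6 × 0.805 = 291.9 N·m clockwise.
Total clockwise load moment = 601.5 N·m.
The cable tension T acts at 1.8 m; only its component perpendicular to the boom, T sinθ, produces torque. sinθ = h/√(h²+d²) = 1.26/√(1.26²+1.8²) = 0.5735.
Setting net torque to zero: T × 1.8 × 0.5735 = 601.5 → T = 601.5 / 1.032 = 583 N.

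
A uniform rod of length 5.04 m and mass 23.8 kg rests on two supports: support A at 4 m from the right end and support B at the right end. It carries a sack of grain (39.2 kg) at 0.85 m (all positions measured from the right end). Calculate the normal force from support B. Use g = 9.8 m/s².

R_B ≈ 389 N

Take moments about support A.
Beam weight: 23.8 × 9.8 = 233.2 N down at 2.52 m → arm 1.48 m, τ = 233.2 × 1.48 = 345.1 N·m clockwise.
Sack of grain: 39.2 × 9.8 = 384.2 N down at 0.85 m → arm 3.15 m, τ = 384.2 × 3.15 = 1210 N·m clockwise.
Net load moment about support A = 1555 N·m clockwise.
Reaction R at support B is upward at 0 m, arm 4 m → moment R × 4 counterclockwise.
For rotational equilibrium, R × 4 = 1555, so R = 389 N.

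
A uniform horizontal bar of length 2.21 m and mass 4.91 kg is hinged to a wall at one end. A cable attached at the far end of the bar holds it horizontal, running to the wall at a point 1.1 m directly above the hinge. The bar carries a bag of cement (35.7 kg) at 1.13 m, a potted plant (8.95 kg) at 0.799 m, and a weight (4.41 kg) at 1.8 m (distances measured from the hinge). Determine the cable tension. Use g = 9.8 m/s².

T ≈ 606 N

Sum moments about the hinge (the unknown hinge reaction has zero arm there).
Beam weight: 4.91 × 9.8 = 48.12 N down at 1.105 m → arm 1.105 m, τ = 48.12 × 1.105 = 53.17 N·m clockwise.
Bag of cement: 35.7 × 9.8 = 349.9 N down at 1.13 m → arm 1.13 m, τ = 349.9 × 1.13 = 395.4 N·m clockwise.
Potted plant: 8.95 × 9.8 = 87.71 N down at 0.799 m → arm 0.799 m, τ = 87.71 × 0.799 = 70.08 N·m clockwise.
Weight: 4.41 × 9.8 = 43.22 N down at 1.8 m → arm 1.8 m, τ = 43.22 × 1.8 = 77.8 N·m clockwise.
Total clockwise load moment = 596.4 N·m.
The cable tension T acts at 2.21 m; only its component perpendicular to the bar, T sinθ, produces torque. sinθ = h/√(h²+d²) = 1.1/√(1.1²+2.21²) = 0.4456.
Στ = 0 ⇒ T × 2.21 × 0.4456 = 596.4 ⇒ T = 596.4 / 0.9848 = 606 N.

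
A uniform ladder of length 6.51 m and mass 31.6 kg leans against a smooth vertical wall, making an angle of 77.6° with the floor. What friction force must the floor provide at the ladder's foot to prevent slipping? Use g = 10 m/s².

Choose the foot of the ladder as the axis so the floor normal and friction both act there and drop out.
Ladder weight 31.6×10 = 316 N acts at 3.255 m along the ladder; its horizontal arm is 3.255·cos77.6° = 0.699 m → τ = 220.9 N·m clockwise.
Wall normal N acts horizontally at the top; its moment arm is the height L sinθ = 6.51·sin77.6° = 6.358 m, counterclockwise.
Στ = 0 ⇒ N × 6.358 = 220.9 ⇒ N = 34.7 N.
ΣFx = 0: friction at the foot balances the wall's push, so f = N_wall = 34.7 N.

f ≈ 34.7 N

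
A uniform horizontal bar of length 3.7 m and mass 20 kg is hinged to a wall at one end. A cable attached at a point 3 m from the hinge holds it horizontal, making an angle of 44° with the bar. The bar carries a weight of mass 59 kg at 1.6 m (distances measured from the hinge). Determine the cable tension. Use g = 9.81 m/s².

About the hinge:
Beam weight: 20 × 9.81 = 196.2 N down at 1.85 m → arm 1.85 m, τ = 196.2 × 1.85 = 363 N·m clockwise.
Weight: 59 × 9.81 = 578.8 N down at 1.6 m → arm 1.6 m, τ = 578.8 × 1.6 = 926.1 N·m clockwise.
Total clockwise load moment = 1289 N·m.
The cable tension T acts at 3 m; only its component perpendicular to the bar, T sinθ, produces torque. sin 44° = 0.6947.
Setting net torque to zero: T × 3 × 0.6947 = 1289 → T = 1289 / 2.084 = 619 N.

T ≈ 619 N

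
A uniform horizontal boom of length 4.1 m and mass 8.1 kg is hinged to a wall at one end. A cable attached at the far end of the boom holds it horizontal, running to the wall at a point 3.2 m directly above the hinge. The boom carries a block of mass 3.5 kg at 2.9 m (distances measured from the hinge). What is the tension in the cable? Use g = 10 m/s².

About the hinge:
Beam weight: 8.1 × 10 = 81 N down at 2.05 m → arm 2.05 m, τ = 81 × 2.05 = 166 N·m clockwise.
Block: 3.5 × 10 = 35 N down at 2.9 m → arm 2.9 m, τ = 35 × 2.9 = 101.5 N·m clockwise.
Total clockwise load moment = 267.5 N·m.
The cable tension T acts at 4.1 m; only its component perpendicular to the boom, T sinθ, produces torque. sinθ = h/√(h²+d²) = 3.2/√(3.2²+4.1²) = 0.6153.
For rotational equilibrium, T × 4.1 × 0.6153 = 267.5, so T = 267.5 / 2.523 = 106 N.

T ≈ 106 N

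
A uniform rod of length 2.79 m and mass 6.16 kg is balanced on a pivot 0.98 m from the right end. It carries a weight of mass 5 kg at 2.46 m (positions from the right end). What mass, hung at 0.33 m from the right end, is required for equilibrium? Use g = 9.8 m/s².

m ≈ 15.3 kg

Take moments about the pivot (at 0.98 m from the right end).
Beam weight: 6.16 × 9.8 = 60.37 N down at 1.395 m → arm 0.415 m, τ = 60.37 × 0.415 = 25.05 N·m counterclockwise.
Weight: 5 × 9.8 = 49 N down at 2.46 m → arm 1.48 m, τ = 49 × 1.48 = 72.52 N·m counterclockwise.
Net moment of known loads = 97.57 N·m counterclockwise.
An unknown mass m at 0.33 m has arm 0.65 m; its moment is m·g·0.65 clockwise.
Setting net torque to zero: m × 9.8 × 0.65 = 97.57 → m = 97.57 / (9.8 × 0.65) = 15.3 kg.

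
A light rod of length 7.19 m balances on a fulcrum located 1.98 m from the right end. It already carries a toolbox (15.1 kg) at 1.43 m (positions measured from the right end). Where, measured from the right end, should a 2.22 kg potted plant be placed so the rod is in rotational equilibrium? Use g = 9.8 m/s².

Sum moments about the fulcrum (at 1.98 m from the right end) (the support reaction has zero arm there).
Toolbox: 15.1 × 9.8 = 148 N down at 1.43 m → arm 0.55 m, τ = 148 × 0.55 = 81.4 N·m clockwise.
Net moment of existing loads = 81.4 N·m clockwise.
The potted plant weighs 2.22 × 9.8 = 21.76 N and must supply an equal counterclockwise moment, so its lever arm about the fulcrum is 81.4 / 21.76 = 3.74 m.
That puts it at 1.98 + 3.74 = 5.72 m from the right end.

x ≈ 5.72 m from the right end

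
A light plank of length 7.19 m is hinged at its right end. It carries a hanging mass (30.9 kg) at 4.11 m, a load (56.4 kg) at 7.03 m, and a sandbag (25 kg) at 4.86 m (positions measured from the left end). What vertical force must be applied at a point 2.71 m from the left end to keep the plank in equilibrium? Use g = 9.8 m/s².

F ≈ 355 N

Choose the right end as the axis so the unknown pivot reaction has zero arm there.
Hanging mass: 30.9 × 9.8 = 302.8 N down at 4.11 m → arm 3.08 m, τ = 302.8 × 3.08 = 932.6 N·m counterclockwise.
Load: 56.4 × 9.8 = 552.7 N down at 7.03 m → arm 0.16 m, τ = 552.7 × 0.16 = 88.43 N·m counterclockwise.
Sandbag: 25 × 9.8 = 245 N down at 4.86 m → arm 2.33 m, τ = 245 × 2.33 = 570.9 N·m counterclockwise.
Net moment of the loads = 1592 N·m counterclockwise.
The upward force F acts at a point 2.71 m from the left end, arm 4.48 m, giving F × 4.48 clockwise.
Setting net torque to zero: F × 4.48 = 1592 → F = 1592 / 4.48 = 355 N.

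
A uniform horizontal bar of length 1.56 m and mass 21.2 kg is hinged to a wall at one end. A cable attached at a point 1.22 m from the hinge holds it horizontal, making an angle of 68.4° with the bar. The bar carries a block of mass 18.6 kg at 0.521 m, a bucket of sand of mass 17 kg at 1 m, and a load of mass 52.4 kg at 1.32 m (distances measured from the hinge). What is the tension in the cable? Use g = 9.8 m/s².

T ≈ 971 N

Choose the hinge as the axis so the unknown hinge reaction has zero arm there.
Beam weight: 21.2 × 9.8 = 207.8 N down at 0.78 m → arm 0.78 m, τ = 207.8 × 0.78 = 162.1 N·m clockwise.
Block: 18.6 × 9.8 = 182.3 N down at 0.521 m → arm 0.521 m, τ = 182.3 × 0.521 = 94.98 N·m clockwise.
Bucket of sand: 17 × 9.8 = 166.6 N down at 1 m → arm 1 m, τ = 166.6 × 1 = 166.6 N·m clockwise.
Load: 52.4 × 9.8 = 513.5 N down at 1.32 m → arm 1.32 m, τ = 513.5 × 1.32 = 677.8 N·m clockwise.
Total clockwise load moment = 1101 N·m.
The cable tension T acts at 1.22 m; only its component perpendicular to the bar, T sinθ, produces torque. sin 68.4° = 0.9298.
Setting net torque to zero: T × 1.22 × 0.9298 = 1101 → T = 1101 / 1.134 = 971 N.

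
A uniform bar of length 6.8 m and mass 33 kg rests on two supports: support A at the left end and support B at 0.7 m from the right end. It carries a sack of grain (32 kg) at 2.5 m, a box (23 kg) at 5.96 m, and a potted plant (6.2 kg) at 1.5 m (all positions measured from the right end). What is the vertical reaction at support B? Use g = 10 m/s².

Sum moments about support A (its reaction then has zero moment arm).
Beam weight: 33 × 10 = 330 N down at 3.4 m → arm 3.4 m, τ = 330 × 3.4 = 1122 N·m clockwise.
Sack of grain: 32 × 10 = 320 N down at 2.5 m → arm 4.3 m, τ = 320 × 4.3 = 1376 N·m clockwise.
Box: 23 × 10 = 230 N down at 5.96 m → arm 0.84 m, τ = 230 × 0.84 = 193.2 N·m clockwise.
Potted plant: 6.2 × 10 = 62 N down at 1.5 m → arm 5.3 m, τ = 62 × 5.3 = 328.6 N·m clockwise.
Net load moment about support A = 3020 N·m clockwise.
Reaction R at support B is upward at 0.7 m, arm 6.1 m → moment R × 6.1 counterclockwise.
Setting net torque to zero: R × 6.1 = 3020 → R = 495 N.

R_B ≈ 495 N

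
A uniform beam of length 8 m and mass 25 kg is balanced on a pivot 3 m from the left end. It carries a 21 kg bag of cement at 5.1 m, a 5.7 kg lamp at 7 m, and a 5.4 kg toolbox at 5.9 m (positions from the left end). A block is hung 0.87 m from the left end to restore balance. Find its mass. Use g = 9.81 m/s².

m ≈ 50.5 kg

Taking torques about the pivot (at 3 m from the left end):
Beam weight: 25 × 9.81 = 245.2 N down at 4 m → arm 1 m, τ = 245.2 × 1 = 245.2 N·m clockwise.
Bag of cement: 21 × 9.81 = 206 N down at 5.1 m → arm 2.1 m, τ = 206 × 2.1 = 432.6 N·m clockwise.
Lamp: 5.7 × 9.81 = 55.92 N down at 7 m → arm 4 m, τ = 55.92 × 4 = 223.7 N·m clockwise.
Toolbox: 5.4 × 9.81 = 52.97 N down at 5.9 m → arm 2.9 m, τ = 52.97 × 2.9 = 153.6 N·m clockwise.
Net moment of known loads = 1055 N·m clockwise.
An unknown mass m at 0.87 m has arm 2.13 m; its moment is m·g·2.13 counterclockwise.
For rotational equilibrium, m × 9.81 × 2.13 = 1055, so m = 1055 / (9.81 × 2.13) = 50.5 kg.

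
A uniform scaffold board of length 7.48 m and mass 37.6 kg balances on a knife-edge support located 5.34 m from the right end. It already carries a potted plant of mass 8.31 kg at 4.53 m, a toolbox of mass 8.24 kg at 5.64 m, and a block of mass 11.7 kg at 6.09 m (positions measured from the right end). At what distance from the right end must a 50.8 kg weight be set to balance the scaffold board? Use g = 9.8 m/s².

Sum moments about the knife-edge support (at 5.34 m from the right end) (the support reaction has zero arm there).
Beam weight: 37.6 × 9.8 = 368.5 N down at 3.74 m → arm 1.6 m, τ = 368.5 × 1.6 = 589.6 N·m clockwise.
Potted plant: 8.31 × 9.8 = 81.44 N down at 4.53 m → arm 0.81 m, τ = 81.44 × 0.81 = 65.97 N·m clockwise.
Toolbox: 8.24 × 9.8 = 80.75 N down at 5.64 m → arm 0.3 m, τ = 80.75 × 0.3 = 24.22 N·m counterclockwise.
Block: 11.7 × 9.8 = 114.7 N down at 6.09 m → arm 0.75 m, τ = 114.7 × 0.75 = 86.03 N·m counterclockwise.
Net moment of existing loads = 545.3 N·m clockwise.
The weight weighs 50.8 × 9.8 = 497.8 N and must supply an equal counterclockwise moment, so its lever arm about the knife-edge support is 545.3 / 497.8 = 1.1 m.
That puts it at 5.34 + 1.1 = 6.44 m from the right end.

x ≈ 6.44 m from the right end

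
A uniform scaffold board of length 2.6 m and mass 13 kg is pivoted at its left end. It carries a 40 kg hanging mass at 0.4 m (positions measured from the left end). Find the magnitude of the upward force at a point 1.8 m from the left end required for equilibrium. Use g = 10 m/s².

F ≈ 183 N

About the left end:
Beam weight: 13 × 10 = 130 N down at 1.3 m → arm 1.3 m, τ = 130 × 1.3 = 169 N·m clockwise.
Hanging mass: 40 × 10 = 400 N down at 0.4 m → arm 0.4 m, τ = 400 × 0.4 = 160 N·m clockwise.
Net moment of the loads = 329 N·m clockwise.
The upward force F acts at a point 1.8 m from the left end, arm 1.8 m, giving F × 1.8 counterclockwise.
Setting net torque to zero: F × 1.8 = 329 → F = 329 / 1.8 = 183 N.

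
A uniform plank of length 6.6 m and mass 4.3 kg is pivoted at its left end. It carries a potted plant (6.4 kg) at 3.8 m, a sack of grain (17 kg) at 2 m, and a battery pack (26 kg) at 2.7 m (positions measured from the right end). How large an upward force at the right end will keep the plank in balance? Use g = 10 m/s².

Take moments about the left end.
Beam weight: 4.3 × 10 = 43 N down at 3.3 m → arm 3.3 m, τ = 43 × 3.3 = 141.9 N·m clockwise.
Potted plant: 6.4 × 10 = 64 N down at 3.8 m → arm 2.8 m, τ = 64 × 2.8 = 179.2 N·m clockwise.
Sack of grain: 17 × 10 = 170 N down at 2 m → arm 4.6 m, τ = 170 × 4.6 = 782 N·m clockwise.
Battery pack: 26 × 10 = 260 N down at 2.7 m → arm 3.9 m, τ = 260 × 3.9 = 1014 N·m clockwise.
Net moment of the loads = 2117 N·m clockwise.
The upward force F acts at the right end, arm 6.6 m, giving F × 6.6 counterclockwise.
Στ = 0 ⇒ F × 6.6 = 2117 ⇒ F = 2117 / 6.6 = 321 N.

F ≈ 321 N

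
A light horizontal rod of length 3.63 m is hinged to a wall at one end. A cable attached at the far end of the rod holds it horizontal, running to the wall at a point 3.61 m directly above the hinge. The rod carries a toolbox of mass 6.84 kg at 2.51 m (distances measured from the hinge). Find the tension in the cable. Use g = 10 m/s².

Taking torques about the hinge:
Toolbox: 6.84 × 10 = 68.4 N down at 2.51 m → arm 2.51 m, τ = 68.4 × 2.51 = 171.7 N·m clockwise.
Total clockwise load moment = 171.7 N·m.
The cable tension T acts at 3.63 m; only its component perpendicular to the rod, T sinθ, produces torque. sinθ = h/√(h²+d²) = 3.61/√(3.61²+3.63²) = 0.7052.
Balancing moments: T × 3.63 × 0.7052 = 171.7, giving T = 171.7 / 2.56 = 67.1 N.

T ≈ 67.1 N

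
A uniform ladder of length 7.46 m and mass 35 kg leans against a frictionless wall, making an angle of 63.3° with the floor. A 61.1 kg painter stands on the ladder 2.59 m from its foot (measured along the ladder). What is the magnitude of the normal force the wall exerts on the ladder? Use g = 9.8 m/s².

Sum moments about the foot of the ladder (the floor normal and friction both act there and drop out).
Ladder weight 35×9.8 = 343 N acts at 3.73 m along the ladder; its horizontal arm is 3.73·cos63.3° = 1.676 m → τ = 574.9 N·m clockwise.
Painter: 61.1×9.8 = 598.8 N at 2.59 m → arm 1.164 m → τ = 697 N·m clockwise.
Wall normal N acts horizontally at the top; its moment arm is the height L sinθ = 7.46·sin63.3° = 6.665 m, counterclockwise.
Στ = 0 ⇒ N × 6.665 = 1272 ⇒ N = 191 N.

N_wall ≈ 191 N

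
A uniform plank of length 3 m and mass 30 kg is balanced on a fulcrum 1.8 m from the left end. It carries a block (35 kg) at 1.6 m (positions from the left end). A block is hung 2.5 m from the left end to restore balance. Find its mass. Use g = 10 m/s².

m ≈ 22.9 kg

Sum moments about the fulcrum (at 1.8 m from the left end) (the support reaction has zero arm there).
Beam weight: 30 × 10 = 300 N down at 1.5 m → arm 0.3 m, τ = 300 × 0.3 = 90 N·m counterclockwise.
Block: 35 × 10 = 350 N down at 1.6 m → arm 0.2 m, τ = 350 × 0.2 = 70 N·m counterclockwise.
Net moment of known loads = 160 N·m counterclockwise.
An unknown mass m at 2.5 m has arm 0.7 m; its moment is m·g·0.7 clockwise.
Setting net torque to zero: m × 10 × 0.7 = 160 → m = 160 / (10 × 0.7) = 22.9 kg.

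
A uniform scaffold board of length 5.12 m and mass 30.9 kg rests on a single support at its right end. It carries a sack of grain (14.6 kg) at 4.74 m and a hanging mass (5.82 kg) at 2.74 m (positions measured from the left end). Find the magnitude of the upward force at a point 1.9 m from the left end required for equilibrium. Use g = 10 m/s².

Sum moments about the right end (the unknown pivot reaction has zero arm there).
Beam weight: 30.9 × 10 = 309 N down at 2.56 m → arm 2.56 m, τ = 309 × 2.56 = 791 N·m counterclockwise.
Sack of grain: 14.6 × 10 = 146 N down at 4.74 m → arm 0.38 m, τ = 146 × 0.38 = 55.48 N·m counterclockwise.
Hanging mass: 5.82 × 10 = 58.2 N down at 2.74 m → arm 2.38 m, τ = 58.2 × 2.38 = 138.5 N·m counterclockwise.
Net moment of the loads = 985 N·m counterclockwise.
The upward force F acts at a point 1.9 m from the left end, arm 3.22 m, giving F × 3.22 clockwise.
Setting net torque to zero: F × 3.22 = 985 → F = 985 / 3.22 = 306 N.

F ≈ 306 N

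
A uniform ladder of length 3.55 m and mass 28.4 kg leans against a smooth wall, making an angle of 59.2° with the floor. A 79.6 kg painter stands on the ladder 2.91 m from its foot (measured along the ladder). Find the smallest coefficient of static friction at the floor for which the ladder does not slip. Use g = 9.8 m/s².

μ_min ≈ 0.439

About the foot of the ladder:
Ladder weight 28.4×9.8 = 278.3 N acts at 1.775 m along the ladder; its horizontal arm is 1.775·cos59.2° = 0.9089 m → τ = 252.9 N·m clockwise.
Painter: 79.6×9.8 = 780.1 N at 2.91 m → arm 1.49 m → τ = 1162 N·m clockwise.
Wall normal N acts horizontally at the top; its moment arm is the height L sinθ = 3.55·sin59.2° = 3.049 m, counterclockwise.
Setting net torque to zero: N × 3.049 = 1415 → N = 464.1 N.
ΣFx = 0 ⇒ f = N_wall = 464.1 N. ΣFy = 0 ⇒ N_floor = 1058 N.
μ_min = f / N_floor = 464.1 / 1058 = 0.439.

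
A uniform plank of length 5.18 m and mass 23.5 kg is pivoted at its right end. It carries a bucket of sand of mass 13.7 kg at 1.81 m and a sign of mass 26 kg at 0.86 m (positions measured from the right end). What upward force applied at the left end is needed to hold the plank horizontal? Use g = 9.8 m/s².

F ≈ 204 N

Sum moments about the right end (the unknown pivot reaction has zero arm there).
Beam weight: 23.5 × 9.8 = 230.3 N down at 2.59 m → arm 2.59 m, τ = 230.3 × 2.59 = 596.5 N·m counterclockwise.
Bucket of sand: 13.7 × 9.8 = 134.3 N down at 1.81 m → arm 1.81 m, τ = 134.3 × 1.81 = 243.1 N·m counterclockwise.
Sign: 26 × 9.8 = 254.8 N down at 0.86 m → arm 0.86 m, τ = 254.8 × 0.86 = 219.1 N·m counterclockwise.
Net moment of the loads = 1059 N·m counterclockwise.
The upward force F acts at the left end, arm 5.18 m, giving F × 5.18 clockwise.
Balancing moments: F × 5.18 = 1059, giving F = 1059 / 5.18 = 204 N.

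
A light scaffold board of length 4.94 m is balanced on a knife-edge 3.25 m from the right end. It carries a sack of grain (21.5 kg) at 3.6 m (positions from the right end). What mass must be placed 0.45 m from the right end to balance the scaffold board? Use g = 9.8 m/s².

m ≈ 2.69 kg

Taking torques about the knife-edge (at 3.25 m from the right end):
Sack of grain: 21.5 × 9.8 = 210.7 N down at 3.6 m → arm 0.35 m, τ = 210.7 × 0.35 = 73.74 N·m counterclockwise.
Net moment of known loads = 73.74 N·m counterclockwise.
An unknown mass m at 0.45 m has arm 2.8 m; its moment is m·g·2.8 clockwise.
For rotational equilibrium, m × 9.8 × 2.8 = 73.74, so m = 73.74 / (9.8 × 2.8) = 2.69 kg.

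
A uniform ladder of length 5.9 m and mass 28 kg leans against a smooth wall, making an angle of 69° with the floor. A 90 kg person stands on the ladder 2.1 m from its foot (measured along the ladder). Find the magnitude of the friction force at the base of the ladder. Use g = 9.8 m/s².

Choose the foot of the ladder as the axis so the floor normal and friction both act there and drop out.
Ladder weight 28×9.8 = 274.4 N acts at 2.95 m along the ladder; its horizontal arm is 2.95·cos69° = 1.057 m → τ = 290 N·m clockwise.
Person: 90×9.8 = 882 N at 2.1 m → arm 0.7526 m → τ = 663.8 N·m clockwise.
Wall normal N acts horizontally at the top; its moment arm is the height L sinθ = 5.9·sin69° = 5.508 m, counterclockwise.
Setting net torque to zero: N × 5.508 = 953.8 → N = 173 N.
ΣFx = 0: friction at the foot balances the wall's push, so f = N_wall = 173 N.

f ≈ 173 N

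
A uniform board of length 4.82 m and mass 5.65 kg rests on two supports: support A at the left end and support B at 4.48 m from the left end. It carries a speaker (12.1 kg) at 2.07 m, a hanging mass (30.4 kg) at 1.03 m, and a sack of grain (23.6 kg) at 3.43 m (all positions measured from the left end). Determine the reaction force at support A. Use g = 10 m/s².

R_A ≈ 381 N

About support B:
Beam weight: 5.65 × 10 = 56.5 N down at 2.41 m → arm 2.07 m, τ = 56.5 × 2.07 = 117 N·m counterclockwise.
Speaker: 12.1 × 10 = 121 N down at 2.07 m → arm 2.41 m, τ = 121 × 2.41 = 291.6 N·m counterclockwise.
Hanging mass: 30.4 × 10 = 304 N down at 1.03 m → arm 3.45 m, τ = 304 × 3.45 = 1049 N·m counterclockwise.
Sack of grain: 23.6 × 10 = 236 N down at 3.43 m → arm 1.05 m, τ = 236 × 1.05 = 247.8 N·m counterclockwise.
Net load moment about support B = 1705 N·m counterclockwise.
Reaction R at support A is upward at 0 m, arm 4.48 m → moment R × 4.48 clockwise.
Balancing moments: R × 4.48 = 1705, giving R = 381 N.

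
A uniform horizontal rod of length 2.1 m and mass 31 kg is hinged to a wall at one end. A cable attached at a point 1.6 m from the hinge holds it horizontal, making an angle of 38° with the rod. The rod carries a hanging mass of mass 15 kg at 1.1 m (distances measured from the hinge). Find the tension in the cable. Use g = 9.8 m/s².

T ≈ 488 N

Sum moments about the hinge (the unknown hinge reaction has zero arm there).
Beam weight: 31 × 9.8 = 303.8 N down at 1.05 m → arm 1.05 m, τ = 303.8 × 1.05 = 319 N·m clockwise.
Hanging mass: 15 × 9.8 = 147 N down at 1.1 m → arm 1.1 m, τ = 147 × 1.1 = 161.7 N·m clockwise.
Total clockwise load moment = 480.7 N·m.
The cable tension T acts at 1.6 m; only its component perpendicular to the rod, T sinθ, produces torque. sin 38° = 0.6157.
Στ = 0 ⇒ T × 1.6 × 0.6157 = 480.7 ⇒ T = 480.7 / 0.9851 = 488 N.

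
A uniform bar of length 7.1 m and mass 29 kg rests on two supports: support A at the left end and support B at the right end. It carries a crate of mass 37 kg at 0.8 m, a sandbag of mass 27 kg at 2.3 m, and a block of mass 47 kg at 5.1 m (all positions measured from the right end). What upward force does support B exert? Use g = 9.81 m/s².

Sum moments about support A (its reaction then has zero moment arm).
Beam weight: 29 × 9.81 = 284.5 N down at 3.55 m → arm 3.55 m, τ = 284.5 × 3.55 = 1010 N·m clockwise.
Crate: 37 × 9.81 = 363 N down at 0.8 m → arm 6.3 m, τ = 363 × 6.3 = 2287 N·m clockwise.
Sandbag: 27 × 9.81 = 264.9 N down at 2.3 m → arm 4.8 m, τ = 264.9 × 4.8 = 1272 N·m clockwise.
Block: 47 × 9.81 = 461.1 N down at 5.1 m → arm 2 m, τ = 461.1 × 2 = 922.2 N·m clockwise.
Net load moment about support A = 5491 N·m clockwise.
Reaction R at support B is upward at 0 m, arm 7.1 m → moment R × 7.1 counterclockwise.
Setting net torque to zero: R × 7.1 = 5491 → R = 773 N.

R_B ≈ 773 N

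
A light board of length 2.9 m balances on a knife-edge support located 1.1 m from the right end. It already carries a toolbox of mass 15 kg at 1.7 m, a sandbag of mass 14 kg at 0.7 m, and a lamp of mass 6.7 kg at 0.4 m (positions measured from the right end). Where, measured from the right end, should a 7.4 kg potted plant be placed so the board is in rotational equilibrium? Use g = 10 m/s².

About the knife-edge support (at 1.1 m from the right end):
Toolbox: 15 × 10 = 150 N down at 1.7 m → arm 0.6 m, τ = 150 × 0.6 = 90 N·m counterclockwise.
Sandbag: 14 × 10 = 140 N down at 0.7 m → arm 0.4 m, τ = 140 × 0.4 = 56 N·m clockwise.
Lamp: 6.7 × 10 = 67 N down at 0.4 m → arm 0.7 m, τ = 67 × 0.7 = 46.9 N·m clockwise.
Net moment of existing loads = 12.9 N·m clockwise.
The potted plant weighs 7.4 × 10 = 74 N and must supply an equal counterclockwise moment, so its lever arm about the knife-edge support is 12.9 / 74 = 0.174 m.
That puts it at 1.1 + 0.174 = 1.27 m from the right end.

x ≈ 1.27 m from the right end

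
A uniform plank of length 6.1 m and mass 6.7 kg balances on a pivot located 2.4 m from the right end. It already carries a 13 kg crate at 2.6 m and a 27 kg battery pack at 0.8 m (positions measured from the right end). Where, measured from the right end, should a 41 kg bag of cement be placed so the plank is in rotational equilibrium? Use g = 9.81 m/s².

Sum moments about the pivot (at 2.4 m from the right end) (the support reaction has zero arm there).
Beam weight: 6.7 × 9.81 = 65.73 N down at 3.05 m → arm 0.65 m, τ = 65.73 × 0.65 = 42.72 N·m counterclockwise.
Crate: 13 × 9.81 = 127.5 N down at 2.6 m → arm 0.2 m, τ = 127.5 × 0.2 = 25.5 N·m counterclockwise.
Battery pack: 27 × 9.81 = 264.9 N down at 0.8 m → arm 1.6 m, τ = 264.9 × 1.6 = 423.8 N·m clockwise.
Net moment of existing loads = 355.6 N·m clockwise.
The bag of cement weighs 41 × 9.81 = 402.2 N and must supply an equal counterclockwise moment, so its lever arm about the pivot is 355.6 / 402.2 = 0.884 m.
That puts it at 2.4 + 0.884 = 3.28 m from the right end.

x ≈ 3.28 m from the right end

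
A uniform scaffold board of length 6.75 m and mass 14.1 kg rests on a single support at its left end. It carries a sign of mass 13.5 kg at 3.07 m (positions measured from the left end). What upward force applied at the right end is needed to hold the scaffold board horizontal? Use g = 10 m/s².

About the left end:
Beam weight: 14.1 × 10 = 141 N down at 3.375 m → arm 3.375 m, τ = 141 × 3.375 = 475.9 N·m clockwise.
Sign: 13.5 × 10 = 135 N down at 3.07 m → arm 3.07 m, τ = 135 × 3.07 = 414.4 N·m clockwise.
Net moment of the loads = 890.3 N·m clockwise.
The upward force F acts at the right end, arm 6.75 m, giving F × 6.75 counterclockwise.
Setting net torque to zero: F × 6.75 = 890.3 → F = 890.3 / 6.75 = 132 N.

F ≈ 132 N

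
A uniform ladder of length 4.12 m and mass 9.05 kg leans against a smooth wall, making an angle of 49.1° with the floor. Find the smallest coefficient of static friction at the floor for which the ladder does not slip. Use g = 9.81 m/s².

μ_min ≈ 0.433

About the foot of the ladder:
Ladder weight 9.05×9.81 = 88.78 N acts at 2.06 m along the ladder; its horizontal arm is 2.06·cos49.1° = 1.349 m → τ = 119.8 N·m clockwise.
Wall normal N acts horizontally at the top; its moment arm is the height L sinθ = 4.12·sin49.1° = 3.114 m, counterclockwise.
For rotational equilibrium, N × 3.114 = 119.8, so N = 38.47 N.
ΣFx = 0 ⇒ f = N_wall = 38.47 N. ΣFy = 0 ⇒ N_floor = 88.78 N.
μ_min = f / N_floor = 38.47 / 88.78 = 0.433.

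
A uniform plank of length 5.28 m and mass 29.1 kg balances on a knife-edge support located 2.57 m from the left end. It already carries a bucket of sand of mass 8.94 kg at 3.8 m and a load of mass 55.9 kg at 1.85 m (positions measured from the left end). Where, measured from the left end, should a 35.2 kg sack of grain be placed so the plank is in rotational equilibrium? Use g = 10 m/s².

x ≈ 3.34 m from the left end

Take moments about the knife-edge support (at 2.57 m from the left end).
Beam weight: 29.1 × 10 = 291 N down at 2.64 m → arm 0.07 m, τ = 291 × 0.07 = 20.37 N·m clockwise.
Bucket of sand: 8.94 × 10 = 89.4 N down at 3.8 m → arm 1.23 m, τ = 89.4 × 1.23 = 110 N·m clockwise.
Load: 55.9 × 10 = 559 N down at 1.85 m → arm 0.72 m, τ = 559 × 0.72 = 402.5 N·m counterclockwise.
Net moment of existing loads = 272.1 N·m counterclockwise.
The sack of grain weighs 35.2 × 10 = 352 N and must supply an equal clockwise moment, so its lever arm about the knife-edge support is 272.1 / 352 = 0.773 m.
That puts it at 2.57 + 0.773 = 3.34 m from the left end.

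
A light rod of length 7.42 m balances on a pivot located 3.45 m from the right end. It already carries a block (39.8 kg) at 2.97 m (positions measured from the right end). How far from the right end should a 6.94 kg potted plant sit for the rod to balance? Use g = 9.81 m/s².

x ≈ 6.2 m from the right end

About the pivot (at 3.45 m from the right end):
Block: 39.8 × 9.81 = 390.4 N down at 2.97 m → arm 0.48 m, τ = 390.4 × 0.48 = 187.4 N·m clockwise.
Net moment of existing loads = 187.4 N·m clockwise.
The potted plant weighs 6.94 × 9.81 = 68.08 N and must supply an equal counterclockwise moment, so its lever arm about the pivot is 187.4 / 68.08 = 2.75 m.
That puts it at 3.45 + 2.75 = 6.2 m from the right end.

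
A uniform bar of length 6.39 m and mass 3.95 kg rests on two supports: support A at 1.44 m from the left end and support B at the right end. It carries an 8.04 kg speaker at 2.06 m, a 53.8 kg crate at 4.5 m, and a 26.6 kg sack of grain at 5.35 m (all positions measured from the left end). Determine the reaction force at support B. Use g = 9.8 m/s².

About support A:
Beam weight: 3.95 × 9.8 = 38.71 N down at 3.195 m → arm 1.755 m, τ = 38.71 × 1.755 = 67.94 N·m clockwise.
Speaker: 8.04 × 9.8 = 78.79 N down at 2.06 m → arm 0.62 m, τ = 78.79 × 0.62 = 48.85 N·m clockwise.
Crate: 53.8 × 9.8 = 527.2 N down at 4.5 m → arm 3.06 m, τ = 527.2 × 3.06 = 1613 N·m clockwise.
Sack of grain: 26.6 × 9.8 = 260.7 N down at 5.35 m → arm 3.91 m, τ = 260.7 × 3.91 = 1019 N·m clockwise.
Net load moment about support A = 2749 N·m clockwise.
Reaction R at support B is upward at 6.39 m, arm 4.95 m → moment R × 4.95 counterclockwise.
For rotational equilibrium, R × 4.95 = 2749, so R = 555 N.

R_B ≈ 555 N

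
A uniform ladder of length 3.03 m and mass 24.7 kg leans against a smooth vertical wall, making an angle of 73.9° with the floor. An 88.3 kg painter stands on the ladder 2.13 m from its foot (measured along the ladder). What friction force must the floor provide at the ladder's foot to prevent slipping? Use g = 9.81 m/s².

Taking torques about the foot of the ladder:
Ladder weight 24.7×9.81 = 242.3 N acts at 1.515 m along the ladder; its horizontal arm is 1.515·cos73.9° = 0.4201 m → τ = 101.8 N·m clockwise.
Painter: 88.3×9.81 = 866.2 N at 2.13 m → arm 0.5907 m → τ = 511.7 N·m clockwise.
Wall normal N acts horizontally at the top; its moment arm is the height L sinθ = 3.03·sin73.9° = 2.911 m, counterclockwise.
For rotational equilibrium, N × 2.911 = 613.5, so N = 211 N.
ΣFx = 0: friction at the foot balances the wall's push, so f = N_wall = 211 N.

f ≈ 211 N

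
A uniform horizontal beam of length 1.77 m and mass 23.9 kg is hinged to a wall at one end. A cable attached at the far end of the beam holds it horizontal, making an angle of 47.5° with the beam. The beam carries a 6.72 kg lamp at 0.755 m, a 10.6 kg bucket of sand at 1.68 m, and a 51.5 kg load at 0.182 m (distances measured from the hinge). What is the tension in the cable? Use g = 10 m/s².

About the hinge:
Beam weight: 23.9 × 10 = 239 N down at 0.885 m → arm 0.885 m, τ = 239 × 0.885 = 211.5 N·m clockwise.
Lamp: 6.72 × 10 = 67.2 N down at 0.755 m → arm 0.755 m, τ = 67.2 × 0.755 = 50.74 N·m clockwise.
Bucket of sand: 10.6 × 10 = 106 N down at 1.68 m → arm 1.68 m, τ = 106 × 1.68 = 178.1 N·m clockwise.
Load: 51.5 × 10 = 515 N down at 0.182 m → arm 0.182 m, τ = 515 × 0.182 = 93.73 N·m clockwise.
Total clockwise load moment = 534.1 N·m.
The cable tension T acts at 1.77 m; only its component perpendicular to the beam, T sinθ, produces torque. sin 47.5° = 0.7373.
Balancing moments: T × 1.77 × 0.7373 = 534.1, giving T = 534.1 / 1.305 = 409 N.

T ≈ 409 N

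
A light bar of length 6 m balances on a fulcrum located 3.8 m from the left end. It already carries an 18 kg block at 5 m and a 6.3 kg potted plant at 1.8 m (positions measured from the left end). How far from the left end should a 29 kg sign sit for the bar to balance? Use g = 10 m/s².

x ≈ 3.49 m from the left end

Taking torques about the fulcrum (at 3.8 m from the left end):
Block: 18 × 10 = 180 N down at 5 m → arm 1.2 m, τ = 180 × 1.2 = 216 N·m clockwise.
Potted plant: 6.3 × 10 = 63 N down at 1.8 m → arm 2 m, τ = 63 × 2 = 126 N·m counterclockwise.
Net moment of existing loads = 90 N·m clockwise.
The sign weighs 29 × 10 = 290 N and must supply an equal counterclockwise moment, so its lever arm about the fulcrum is 90 / 290 = 0.31 m.
That puts it at 3.8 − 0.31 = 3.49 m from the left end.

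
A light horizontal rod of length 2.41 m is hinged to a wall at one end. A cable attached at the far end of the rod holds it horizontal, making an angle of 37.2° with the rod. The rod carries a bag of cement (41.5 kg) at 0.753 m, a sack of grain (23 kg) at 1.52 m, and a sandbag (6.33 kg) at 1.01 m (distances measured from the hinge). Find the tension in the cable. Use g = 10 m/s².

T ≈ 498 N

Taking torques about the hinge:
Bag of cement: 41.5 × 10 = 415 N down at 0.753 m → arm 0.753 m, τ = 415 × 0.753 = 312.5 N·m clockwise.
Sack of grain: 23 × 10 = 230 N down at 1.52 m → arm 1.52 m, τ = 230 × 1.52 = 349.6 N·m clockwise.
Sandbag: 6.33 × 10 = 63.3 N down at 1.01 m → arm 1.01 m, τ = 63.3 × 1.01 = 63.93 N·m clockwise.
Total clockwise load moment = 726 N·m.
The cable tension T acts at 2.41 m; only its component perpendicular to the rod, T sinθ, produces torque. sin 37.2° = 0.6046.
Στ = 0 ⇒ T × 2.41 × 0.6046 = 726 ⇒ T = 726 / 1.457 = 498 N.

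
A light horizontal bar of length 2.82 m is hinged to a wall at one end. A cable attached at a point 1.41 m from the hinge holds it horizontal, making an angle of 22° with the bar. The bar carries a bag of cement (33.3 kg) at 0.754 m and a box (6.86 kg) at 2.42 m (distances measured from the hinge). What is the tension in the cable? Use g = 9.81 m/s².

About the hinge:
Bag of cement: 33.3 × 9.81 = 326.7 N down at 0.754 m → arm 0.754 m, τ = 326.7 × 0.754 = 246.3 N·m clockwise.
Box: 6.86 × 9.81 = 67.3 N down at 2.42 m → arm 2.42 m, τ = 67.3 × 2.42 = 162.9 N·m clockwise.
Total clockwise load moment = 409.2 N·m.
The cable tension T acts at 1.41 m; only its component perpendicular to the bar, T sinθ, produces torque. sin 22° = 0.3746.
Setting net torque to zero: T × 1.41 × 0.3746 = 409.2 → T = 409.2 / 0.5282 = 775 N.

T ≈ 775 N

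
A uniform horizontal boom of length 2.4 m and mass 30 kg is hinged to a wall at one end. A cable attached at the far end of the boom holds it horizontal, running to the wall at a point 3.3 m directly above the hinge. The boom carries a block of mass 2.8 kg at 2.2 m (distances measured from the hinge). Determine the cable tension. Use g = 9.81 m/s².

T ≈ 213 N

Sum moments about the hinge (the unknown hinge reaction has zero arm there).
Beam weight: 30 × 9.81 = 294.3 N down at 1.2 m → arm 1.2 m, τ = 294.3 × 1.2 = 353.2 N·m clockwise.
Block: 2.8 × 9.81 = 27.47 N down at 2.2 m → arm 2.2 m, τ = 27.47 × 2.2 = 60.43 N·m clockwise.
Total clockwise load moment = 413.6 N·m.
The cable tension T acts at 2.4 m; only its component perpendicular to the boom, T sinθ, produces torque. sinθ = h/√(h²+d²) = 3.3/√(3.3²+2.4²) = 0.8087.
Setting net torque to zero: T × 2.4 × 0.8087 = 413.6 → T = 413.6 / 1.941 = 213 N.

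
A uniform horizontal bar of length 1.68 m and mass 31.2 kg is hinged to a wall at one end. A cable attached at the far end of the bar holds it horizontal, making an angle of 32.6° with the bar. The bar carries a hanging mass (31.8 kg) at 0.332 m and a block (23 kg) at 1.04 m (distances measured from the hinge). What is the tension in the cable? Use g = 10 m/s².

Choose the hinge as the axis so the unknown hinge reaction has zero arm there.
Beam weight: 31.2 × 10 = 312 N down at 0.84 m → arm 0.84 m, τ = 312 × 0.84 = 262.1 N·m clockwise.
Hanging mass: 31.8 × 10 = 318 N down at 0.332 m → arm 0.332 m, τ = 318 × 0.332 = 105.6 N·m clockwise.
Block: 23 × 10 = 230 N down at 1.04 m → arm 1.04 m, τ = 230 × 1.04 = 239.2 N·m clockwise.
Total clockwise load moment = 606.9 N·m.
The cable tension T acts at 1.68 m; only its component perpendicular to the bar, T sinθ, produces torque. sin 32.6° = 0.5388.
Setting net torque to zero: T × 1.68 × 0.5388 = 606.9 → T = 606.9 / 0.9052 = 670 N.

T ≈ 670 N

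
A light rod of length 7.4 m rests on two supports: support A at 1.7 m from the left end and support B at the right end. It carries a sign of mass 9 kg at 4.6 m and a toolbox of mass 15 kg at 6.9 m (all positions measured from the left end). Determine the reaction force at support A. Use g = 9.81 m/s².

R_A ≈ 56.3 N

About support B:
Sign: 9 × 9.81 = 88.29 N down at 4.6 m → arm 2.8 m, τ = 88.29 × 2.8 = 247.2 N·m counterclockwise.
Toolbox: 15 × 9.81 = 147.2 N down at 6.9 m → arm 0.5 m, τ = 147.2 × 0.5 = 73.6 N·m counterclockwise.
Net load moment about support B = 320.8 N·m counterclockwise.
Reaction R at support A is upward at 1.7 m, arm 5.7 m → moment R × 5.7 clockwise.
Balancing moments: R × 5.7 = 320.8, giving R = 56.3 N.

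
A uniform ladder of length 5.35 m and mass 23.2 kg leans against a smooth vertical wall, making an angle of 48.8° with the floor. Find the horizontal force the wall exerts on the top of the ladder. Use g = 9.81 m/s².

N_wall ≈ 99.6 N

Sum moments about the foot of the ladder (the floor normal and friction both act there and drop out).
Ladder weight 23.2×9.81 = 227.6 N acts at 2.675 m along the ladder; its horizontal arm is 2.675·cos48.8° = 1.762 m → τ = 401 N·m clockwise.
Wall normal N acts horizontally at the top; its moment arm is the height L sinθ = 5.35·sin48.8° = 4.025 m, counterclockwise.
Balancing moments: N × 4.025 = 401, giving N = 99.6 N.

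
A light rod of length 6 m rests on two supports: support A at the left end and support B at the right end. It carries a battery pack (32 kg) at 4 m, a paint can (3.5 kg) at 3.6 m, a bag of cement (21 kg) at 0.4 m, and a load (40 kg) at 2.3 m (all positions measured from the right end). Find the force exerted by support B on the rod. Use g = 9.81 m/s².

About support A:
Battery pack: 32 × 9.81 = 313.9 N down at 4 m → arm 2 m, τ = 313.9 × 2 = 627.8 N·m clockwise.
Paint can: 3.5 × 9.81 = 34.34 N down at 3.6 m → arm 2.4 m, τ = 34.34 × 2.4 = 82.42 N·m clockwise.
Bag of cement: 21 × 9.81 = 206 N down at 0.4 m → arm 5.6 m, τ = 206 × 5.6 = 1154 N·m clockwise.
Load: 40 × 9.81 = 392.4 N down at 2.3 m → arm 3.7 m, τ = 392.4 × 3.7 = 1452 N·m clockwise.
Net load moment about support A = 3316 N·m clockwise.
Reaction R at support B is upward at 0 m, arm 6 m → moment R × 6 counterclockwise.
For rotational equilibrium, R × 6 = 3316, so R = 553 N.

R_B ≈ 553 N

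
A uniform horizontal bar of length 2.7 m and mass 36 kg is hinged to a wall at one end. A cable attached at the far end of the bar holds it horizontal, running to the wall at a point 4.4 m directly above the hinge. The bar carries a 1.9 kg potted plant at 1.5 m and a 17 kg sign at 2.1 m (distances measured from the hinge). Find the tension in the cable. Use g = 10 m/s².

Sum moments about the hinge (the unknown hinge reaction has zero arm there).
Beam weight: 36 × 10 = 360 N down at 1.35 m → arm 1.35 m, τ = 360 × 1.35 = 486 N·m clockwise.
Potted plant: 1.9 × 10 = 19 N down at 1.5 m → arm 1.5 m, τ = 19 × 1.5 = 28.5 N·m clockwise.
Sign: 17 × 10 = 170 N down at 2.1 m → arm 2.1 m, τ = 170 × 2.1 = 357 N·m clockwise.
Total clockwise load moment = 871.5 N·m.
The cable tension T acts at 2.7 m; only its component perpendicular to the bar, T sinθ, produces torque. sinθ = h/√(h²+d²) = 4.4/√(4.4²+2.7²) = 0.8523.
Balancing moments: T × 2.7 × 0.8523 = 871.5, giving T = 871.5 / 2.301 = 379 N.

T ≈ 379 N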